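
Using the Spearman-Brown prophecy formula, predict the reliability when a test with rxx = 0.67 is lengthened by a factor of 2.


r_new = (n * rxx) / (1 + (n-1) * rxx)
r_new = (2 * 0.67) / (1 + 1 * 0.67)
r_new = 1.34 / 1.67
r_new = 0.8024

0.8024


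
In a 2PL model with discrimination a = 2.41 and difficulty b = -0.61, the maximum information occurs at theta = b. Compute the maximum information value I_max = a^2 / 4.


For 2PL, max info at theta = b = -0.61
I_max = a^2 / 4 = 2.41^2 / 4
= 5.8081 / 4
I_max = 1.452

1.452


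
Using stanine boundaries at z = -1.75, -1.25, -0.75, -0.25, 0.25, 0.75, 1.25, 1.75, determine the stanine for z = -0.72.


Stanine boundaries: [-1.75, -1.25, -0.75, -0.25, 0.25, 0.75, 1.25, 1.75]
z = -0.72
Check each boundary:
  z >= -1.75 -> could be stanine 2
  z >= -1.25 -> could be stanine 3
  z >= -0.75 -> could be stanine 4
  z < -0.25
  z < 0.25
  z < 0.75
  z < 1.25
  z < 1.75
Highest qualifying boundary gives stanine = 4

4


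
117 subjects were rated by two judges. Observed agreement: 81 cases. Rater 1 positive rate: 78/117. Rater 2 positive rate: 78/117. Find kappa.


P_o = 81/117 = 0.692308
P_e = (78*78 + 39*39) / 13689 = 0.555556
kappa = (P_o - P_e) / (1 - P_e)
kappa = (0.692308 - 0.555556) / (1 - 0.555556)
kappa = 0.3077

0.3077


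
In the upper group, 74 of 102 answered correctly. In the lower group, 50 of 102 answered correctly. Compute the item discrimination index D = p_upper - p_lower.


p_upper = 74/102 = 0.7255
p_lower = 50/102 = 0.4902
D = 0.7255 - 0.4902 = 0.2353

0.2353


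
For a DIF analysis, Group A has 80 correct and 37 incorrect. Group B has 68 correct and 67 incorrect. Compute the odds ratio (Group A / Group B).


Odds_A = 80/37 = 2.1622
Odds_B = 68/67 = 1.0149
OR = Odds_A / Odds_B = 2.1622 / 1.0149
Exactly, OR = (80 * 67) / (37 * 68) = 5360 / 2516
OR = 2.1304

2.1304


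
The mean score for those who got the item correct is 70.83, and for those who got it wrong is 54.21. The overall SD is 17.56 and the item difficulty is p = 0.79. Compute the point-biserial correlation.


q = 1 - p = 0.21
rpb = ((M1 - M0) / SD) * sqrt(p * q)
rpb = ((70.83 - 54.21) / 17.56) * sqrt(0.79 * 0.21)
rpb = 0.3855

0.3855


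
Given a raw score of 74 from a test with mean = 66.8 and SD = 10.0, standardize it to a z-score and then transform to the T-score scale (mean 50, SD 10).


z = (X - mean) / SD = (74 - 66.8) / 10.0
z = 7.2 / 10.0
z = 0.72
T-score = T = 50 + 10z
Carry z at full precision (z = 7.2 / 10.0) into the conversion:
T-score = 50 + 10 * (7.2 / 10.0) = 50 + 72 / 10.0
T-score = 50 + 7.2
T-score = 57.2

57.2


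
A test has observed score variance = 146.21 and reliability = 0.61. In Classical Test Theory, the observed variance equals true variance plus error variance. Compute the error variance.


var_true = rxx * var_obs = 0.61 * 146.21 = 89.1881
var_error = var_obs - var_true
var_error = 146.21 - 89.1881
var_error = 57.0219

57.0219


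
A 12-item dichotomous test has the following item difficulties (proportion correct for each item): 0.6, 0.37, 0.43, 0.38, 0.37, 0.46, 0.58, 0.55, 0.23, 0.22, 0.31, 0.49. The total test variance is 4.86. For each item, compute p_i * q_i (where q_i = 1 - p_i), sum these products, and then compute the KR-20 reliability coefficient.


For each item, compute p_i * q_i:
  Item 1: 0.6 * 0.4 = 0.24
  Item 2: 0.37 * 0.63 = 0.2331
  Item 3: 0.43 * 0.57 = 0.2451
  Item 4: 0.38 * 0.62 = 0.2356
  Item 5: 0.37 * 0.63 = 0.2331
  Item 6: 0.46 * 0.54 = 0.2484
  Item 7: 0.58 * 0.42 = 0.2436
  Item 8: 0.55 * 0.45 = 0.2475
  Item 9: 0.23 * 0.77 = 0.1771
  Item 10: 0.22 * 0.78 = 0.1716
  Item 11: 0.31 * 0.69 = 0.2139
  Item 12: 0.49 * 0.51 = 0.2499
Sum(p_i * q_i) = 0.24 + 0.2331 + 0.2451 + 0.2356 + 0.2331 + 0.2484 + 0.2436 + 0.2475 + 0.1771 + 0.1716 + 0.2139 + 0.2499 = 2.7389
KR-20 = (k/(k-1)) * (1 - Sum(p_i*q_i) / Var_total)
= (12/11) * (1 - 2.7389/4.86)
= 1.0909 * 0.4364
KR-20 = 0.4761

0.4761


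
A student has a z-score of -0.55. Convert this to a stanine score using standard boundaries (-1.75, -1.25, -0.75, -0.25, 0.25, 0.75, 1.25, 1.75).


Stanine boundaries: [-1.75, -1.25, -0.75, -0.25, 0.25, 0.75, 1.25, 1.75]
z = -0.55
Check each boundary:
  z >= -1.75 -> could be stanine 2
  z >= -1.25 -> could be stanine 3
  z >= -0.75 -> could be stanine 4
  z < -0.25
  z < 0.25
  z < 0.75
  z < 1.25
  z < 1.75
Highest qualifying boundary gives stanine = 4

4


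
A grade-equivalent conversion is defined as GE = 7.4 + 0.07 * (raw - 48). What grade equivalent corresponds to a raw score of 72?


raw - median = 72 - 48 = 24
slope * diff = 0.07 * 24 = 1.68
GE = 7.4 + 1.68
GE = 9.08

9.08


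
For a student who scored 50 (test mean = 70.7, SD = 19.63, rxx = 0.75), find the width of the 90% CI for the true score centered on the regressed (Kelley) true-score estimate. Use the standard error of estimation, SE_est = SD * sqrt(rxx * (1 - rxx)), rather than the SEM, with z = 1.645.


True score estimate = 0.75*50 + 0.25*70.7 = 55.175
SE_est = SD * sqrt(rxx * (1 - rxx)) = 19.63 * sqrt(0.75 * 0.25) = 19.63 * sqrt(0.1875) = 8.500039
CI = T_est +/- z * SE_est, so width = 2 * z * SE_est = 2 * 1.645 * 8.500039
Width = 27.9651

27.9651


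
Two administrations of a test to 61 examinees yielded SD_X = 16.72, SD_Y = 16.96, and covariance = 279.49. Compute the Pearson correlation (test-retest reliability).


r = cov(X,Y) / (SD_X * SD_Y)
r = 279.49 / (16.72 * 16.96)
r = 279.49 / 283.5712
r = 0.9856

0.9856


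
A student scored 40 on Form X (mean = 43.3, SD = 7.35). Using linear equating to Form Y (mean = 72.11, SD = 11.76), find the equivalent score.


slope = SD_Y / SD_X = 11.76 / 7.35 ~ 1.6
intercept = mean_Y - slope * mean_X = 72.11 - (11.76 / 7.35) * 43.3 ~ 2.83
Y = slope * X + intercept. To avoid rounding drift from the rounded slope/intercept, evaluate the equivalent form Y = mean_Y + SD_Y * (X - mean_X) / SD_X at full precision:
Y = 72.11 + 11.76 * (40 - 43.3) / 7.35
Y = 72.11 - 11.76 * 3.3 / 7.35
Y = 72.11 - 38.808 / 7.35
Y = 72.11 - 5.28
Y = 66.83

66.83


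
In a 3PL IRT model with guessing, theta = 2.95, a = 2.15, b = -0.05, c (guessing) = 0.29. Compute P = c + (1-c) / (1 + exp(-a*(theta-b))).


logit = 2.15*(2.95 - -0.05) = 6.45
P* = 1/(1 + exp(-6.45)) = 0.9984
P = 0.29 + (1 - 0.29) * 0.9984
P = 0.9989

0.9989


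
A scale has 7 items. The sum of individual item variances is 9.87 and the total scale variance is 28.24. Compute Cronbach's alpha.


alpha = (k/(k-1)) * (1 - sum(si^2)/s_total^2)
= (7/6) * (1 - 9.87/28.24)
alpha = 0.7589

0.7589


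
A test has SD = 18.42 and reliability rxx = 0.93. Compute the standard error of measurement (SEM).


SEM = SD * sqrt(1 - rxx)
SEM = 18.42 * sqrt(1 - 0.93)
SEM = 18.42 * sqrt(0.07) = 18.42 * 0.264575
SEM = 4.8735

4.8735


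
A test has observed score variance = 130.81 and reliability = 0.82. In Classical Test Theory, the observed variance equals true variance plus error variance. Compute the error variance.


var_true = rxx * var_obs = 0.82 * 130.81 = 107.2642
var_error = var_obs - var_true
var_error = 130.81 - 107.2642
var_error = 23.5458

23.5458


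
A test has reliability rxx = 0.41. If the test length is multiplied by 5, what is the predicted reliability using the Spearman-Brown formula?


r_new = (n * rxx) / (1 + (n-1) * rxx)
r_new = (5 * 0.41) / (1 + 4 * 0.41)
r_new = 2.05 / 2.64
r_new = 0.7765

0.7765


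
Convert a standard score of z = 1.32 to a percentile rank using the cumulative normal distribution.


CDF(z) = 0.5 * (1 + erf(z/sqrt(2)))
erf(0.9334) = 0.8132
CDF = 0.9066
Percentile rank = 0.9066 * 100 = 90.66

90.66


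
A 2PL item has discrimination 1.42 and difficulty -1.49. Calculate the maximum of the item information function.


For 2PL, max info at theta = b = -1.49
I_max = a^2 / 4 = 1.42^2 / 4
= 2.0164 / 4
I_max = 0.5041

0.5041


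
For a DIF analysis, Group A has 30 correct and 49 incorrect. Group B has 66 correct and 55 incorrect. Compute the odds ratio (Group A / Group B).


Odds_A = 30/49 = 0.6122
Odds_B = 66/55 = 1.2
OR = Odds_A / Odds_B = 0.6122 / 1.2
Exactly, OR = (30 * 55) / (49 * 66) = 1650 / 3234
OR = 0.5102

0.5102


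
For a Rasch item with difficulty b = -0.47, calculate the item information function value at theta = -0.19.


P = 1/(1+exp(-(-0.19--0.47))) = 0.5695
I = P*(1-P) = 0.5695 * 0.4305
I = 0.2452

0.2452


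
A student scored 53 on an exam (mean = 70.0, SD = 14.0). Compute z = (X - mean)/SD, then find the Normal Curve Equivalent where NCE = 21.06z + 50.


z = (X - mean) / SD = (53 - 70.0) / 14.0
z = -17.0 / 14.0
z = -1.2143
NCE = NCE = 21.06z + 50
Carry z at full precision (z = -17.0 / 14.0) into the conversion:
NCE = 21.06 * (-17.0 / 14.0) + 50 = -358.02 / 14.0 + 50
NCE = -25.5729 + 50
NCE = 24.4271

24.4271


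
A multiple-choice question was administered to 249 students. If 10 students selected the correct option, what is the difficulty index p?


Item difficulty p = number correct / total examinees
p = 10 / 249
p = 0.0402

0.0402


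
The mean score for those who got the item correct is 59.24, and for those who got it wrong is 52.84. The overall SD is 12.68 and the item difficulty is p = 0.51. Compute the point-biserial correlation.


q = 1 - p = 0.49
rpb = ((M1 - M0) / SD) * sqrt(p * q)
rpb = ((59.24 - 52.84) / 12.68) * sqrt(0.51 * 0.49)
rpb = 0.2523

0.2523


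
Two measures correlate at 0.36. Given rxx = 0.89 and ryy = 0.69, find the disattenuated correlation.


r_corrected = rxy / sqrt(rxx * ryy)
= 0.36 / sqrt(0.89 * 0.69)
= 0.36 / sqrt(0.6141)
= 0.36 / 0.783645
r_corrected = 0.4594

0.4594


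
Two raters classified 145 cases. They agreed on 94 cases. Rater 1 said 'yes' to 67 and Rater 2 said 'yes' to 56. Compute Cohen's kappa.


P_o = 94/145 = 0.648276
P_e = (67*56 + 78*89) / 21025 = 0.508633
kappa = (P_o - P_e) / (1 - P_e)
kappa = (0.648276 - 0.508633) / (1 - 0.508633)
kappa = 0.2842

0.2842


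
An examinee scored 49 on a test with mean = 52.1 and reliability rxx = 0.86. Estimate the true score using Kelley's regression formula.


T_est = rxx * X + (1 - rxx) * mean
T_est = 0.86 * 49 + 0.14 * 52.1
T_est = 42.14 + 7.294
T_est = 49.434

49.434


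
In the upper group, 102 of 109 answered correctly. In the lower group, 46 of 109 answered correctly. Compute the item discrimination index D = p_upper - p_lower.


p_upper = 102/109 = 0.9358
p_lower = 46/109 = 0.422
D = 0.9358 - 0.422 = 0.5138

0.5138


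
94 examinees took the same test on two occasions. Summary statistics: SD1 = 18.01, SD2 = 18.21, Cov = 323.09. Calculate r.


r = cov(X,Y) / (SD_X * SD_Y)
r = 323.09 / (18.01 * 18.21)
r = 323.09 / 327.9621
r = 0.9851

0.9851


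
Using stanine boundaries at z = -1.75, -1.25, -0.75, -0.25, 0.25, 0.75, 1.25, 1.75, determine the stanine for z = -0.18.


Stanine boundaries: [-1.75, -1.25, -0.75, -0.25, 0.25, 0.75, 1.25, 1.75]
z = -0.18
Check each boundary:
  z >= -1.75 -> could be stanine 2
  z >= -1.25 -> could be stanine 3
  z >= -0.75 -> could be stanine 4
  z >= -0.25 -> could be stanine 5
  z < 0.25
  z < 0.75
  z < 1.25
  z < 1.75
Highest qualifying boundary gives stanine = 5

5


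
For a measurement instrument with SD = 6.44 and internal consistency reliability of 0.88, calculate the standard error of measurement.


SEM = SD * sqrt(1 - rxx)
SEM = 6.44 * sqrt(1 - 0.88)
SEM = 6.44 * sqrt(0.12) = 6.44 * 0.34641
SEM = 2.2309

2.2309


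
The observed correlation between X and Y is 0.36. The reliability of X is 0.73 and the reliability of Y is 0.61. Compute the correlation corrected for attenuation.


r_corrected = rxy / sqrt(rxx * ryy)
= 0.36 / sqrt(0.73 * 0.61)
= 0.36 / sqrt(0.4453)
= 0.36 / 0.667308
r_corrected = 0.5395

0.5395


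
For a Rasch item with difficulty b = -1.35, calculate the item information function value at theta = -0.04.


P = 1/(1+exp(-(-0.04--1.35))) = 0.7875
I = P*(1-P) = 0.7875 * 0.2125
I = 0.1673

0.1673


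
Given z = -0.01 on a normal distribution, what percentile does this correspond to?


CDF(z) = 0.5 * (1 + erf(z/sqrt(2)))
erf(-0.0071) = -0.008
CDF = 0.496
Percentile rank = 0.496 * 100 = 49.6

49.6


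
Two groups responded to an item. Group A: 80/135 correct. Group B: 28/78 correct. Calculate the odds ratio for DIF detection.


Odds_A = 80/55 = 1.4545
Odds_B = 28/50 = 0.56
OR = Odds_A / Odds_B = 1.4545 / 0.56
Exactly, OR = (80 * 50) / (55 * 28) = 4000 / 1540
OR = 2.5974

2.5974


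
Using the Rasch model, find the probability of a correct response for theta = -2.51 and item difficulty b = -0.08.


theta - b = -2.51 - -0.08 = -2.43
exp(-(theta - b)) = exp(2.43) = 11.3589
P = 1 / (1 + 11.3589)
P = 0.0809

0.0809


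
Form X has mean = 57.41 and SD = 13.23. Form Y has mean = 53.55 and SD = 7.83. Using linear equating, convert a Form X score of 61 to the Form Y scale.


slope = SD_Y / SD_X = 7.83 / 13.23 ~ 0.5918
intercept = mean_Y - slope * mean_X = 53.55 - (7.83 / 13.23) * 57.41 ~ 19.5727
Y = slope * X + intercept. To avoid rounding drift from the rounded slope/intercept, evaluate the equivalent form Y = mean_Y + SD_Y * (X - mean_X) / SD_X at full precision:
Y = 53.55 + 7.83 * (61 - 57.41) / 13.23
Y = 53.55 + 7.83 * 3.59 / 13.23
Y = 53.55 + 28.1097 / 13.23
Y = 53.55 + 2.1247
Y = 55.6747

55.6747


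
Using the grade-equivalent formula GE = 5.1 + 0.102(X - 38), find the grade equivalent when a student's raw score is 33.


raw - median = 33 - 38 = -5
slope * diff = 0.102 * -5 = -0.51
GE = 5.1 + -0.51
GE = 4.59

4.59


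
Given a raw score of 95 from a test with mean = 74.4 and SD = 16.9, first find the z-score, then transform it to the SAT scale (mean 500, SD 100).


z = (X - mean) / SD = (95 - 74.4) / 16.9
z = 20.6 / 16.9
z = 1.2189
SAT-scale = SAT = 500 + 100z
Carry z at full precision (z = 20.6 / 16.9) into the conversion:
SAT-scale = 500 + 100 * (20.6 / 16.9) = 500 + 2060 / 16.9
SAT-scale = 500 + 121.8935
SAT-scale = 621.8935

621.8935


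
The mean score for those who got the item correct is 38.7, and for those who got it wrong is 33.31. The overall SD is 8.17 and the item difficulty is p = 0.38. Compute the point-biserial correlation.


q = 1 - p = 0.62
rpb = ((M1 - M0) / SD) * sqrt(p * q)
rpb = ((38.7 - 33.31) / 8.17) * sqrt(0.38 * 0.62)
rpb = 0.3202

0.3202


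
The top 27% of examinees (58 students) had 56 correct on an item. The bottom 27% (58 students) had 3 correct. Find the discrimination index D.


p_upper = 56/58 = 0.9655
p_lower = 3/58 = 0.0517
D = 0.9655 - 0.0517 = 0.9138

0.9138


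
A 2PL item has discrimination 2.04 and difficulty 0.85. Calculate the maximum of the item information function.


For 2PL, max info at theta = b = 0.85
I_max = a^2 / 4 = 2.04^2 / 4
= 4.1616 / 4
I_max = 1.0404

1.0404


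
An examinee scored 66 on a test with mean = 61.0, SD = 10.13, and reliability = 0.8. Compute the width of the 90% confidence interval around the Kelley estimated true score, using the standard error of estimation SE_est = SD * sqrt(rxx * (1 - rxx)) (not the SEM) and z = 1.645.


True score estimate = 0.8*66 + 0.2*61.0 = 65.0
SE_est = SD * sqrt(rxx * (1 - rxx)) = 10.13 * sqrt(0.8 * 0.2) = 10.13 * sqrt(0.16) = 4.052
CI = T_est +/- z * SE_est, so width = 2 * z * SE_est = 2 * 1.645 * 4.052
Width = 13.3311

13.3311


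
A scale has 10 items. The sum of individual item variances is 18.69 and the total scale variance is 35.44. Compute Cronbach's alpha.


alpha = (k/(k-1)) * (1 - sum(si^2)/s_total^2)
= (10/9) * (1 - 18.69/35.44)
alpha = 0.5251

0.5251


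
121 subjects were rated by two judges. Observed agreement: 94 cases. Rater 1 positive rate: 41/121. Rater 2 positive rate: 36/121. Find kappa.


P_o = 94/121 = 0.77686
P_e = (41*36 + 80*85) / 14641 = 0.565262
kappa = (P_o - P_e) / (1 - P_e)
kappa = (0.77686 - 0.565262) / (1 - 0.565262)
kappa = 0.4867

0.4867


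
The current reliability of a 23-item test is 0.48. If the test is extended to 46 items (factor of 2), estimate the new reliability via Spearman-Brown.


r_new = (n * rxx) / (1 + (n-1) * rxx)
r_new = (2 * 0.48) / (1 + 1 * 0.48)
r_new = 0.96 / 1.48
r_new = 0.6486

0.6486


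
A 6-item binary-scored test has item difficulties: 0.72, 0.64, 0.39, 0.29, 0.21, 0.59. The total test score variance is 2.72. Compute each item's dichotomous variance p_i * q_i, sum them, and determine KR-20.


For each item, compute p_i * q_i:
  Item 1: 0.72 * 0.28 = 0.2016
  Item 2: 0.64 * 0.36 = 0.2304
  Item 3: 0.39 * 0.61 = 0.2379
  Item 4: 0.29 * 0.71 = 0.2059
  Item 5: 0.21 * 0.79 = 0.1659
  Item 6: 0.59 * 0.41 = 0.2419
Sum(p_i * q_i) = 0.2016 + 0.2304 + 0.2379 + 0.2059 + 0.1659 + 0.2419 = 1.2836
KR-20 = (k/(k-1)) * (1 - Sum(p_i*q_i) / Var_total)
= (6/5) * (1 - 1.2836/2.72)
= 1.2 * 0.5281
KR-20 = 0.6337

0.6337


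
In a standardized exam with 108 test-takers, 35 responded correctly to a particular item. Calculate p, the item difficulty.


Item difficulty p = number correct / total examinees
p = 35 / 108
p = 0.3241

0.3241


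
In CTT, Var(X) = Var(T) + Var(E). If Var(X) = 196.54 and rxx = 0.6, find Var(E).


var_true = rxx * var_obs = 0.6 * 196.54 = 117.924
var_error = var_obs - var_true
var_error = 196.54 - 117.924
var_error = 78.616

78.616


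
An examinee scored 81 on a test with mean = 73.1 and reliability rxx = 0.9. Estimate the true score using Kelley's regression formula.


T_est = rxx * X + (1 - rxx) * mean
T_est = 0.9 * 81 + 0.1 * 73.1
T_est = 72.9 + 7.31
T_est = 80.21

80.21


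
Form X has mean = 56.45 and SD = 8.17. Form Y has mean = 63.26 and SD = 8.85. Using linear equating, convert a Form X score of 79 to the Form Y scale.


slope = SD_Y / SD_X = 8.85 / 8.17 ~ 1.0832
intercept = mean_Y - slope * mean_X = 63.26 - (8.85 / 8.17) * 56.45 ~ 2.1116
Y = slope * X + intercept. To avoid rounding drift from the rounded slope/intercept, evaluate the equivalent form Y = mean_Y + SD_Y * (X - mean_X) / SD_X at full precision:
Y = 63.26 + 8.85 * (79 - 56.45) / 8.17
Y = 63.26 + 8.85 * 22.55 / 8.17
Y = 63.26 + 199.5675 / 8.17
Y = 63.26 + 24.4269
Y = 87.6869

87.6869


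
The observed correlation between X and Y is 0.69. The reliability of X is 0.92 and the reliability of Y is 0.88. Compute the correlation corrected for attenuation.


r_corrected = rxy / sqrt(rxx * ryy)
= 0.69 / sqrt(0.92 * 0.88)
= 0.69 / sqrt(0.8096)
= 0.69 / 0.899778
r_corrected = 0.7669

0.7669


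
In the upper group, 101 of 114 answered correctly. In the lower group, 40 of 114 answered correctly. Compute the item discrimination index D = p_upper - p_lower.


p_upper = 101/114 = 0.886
p_lower = 40/114 = 0.3509
D = 0.886 - 0.3509 = 0.5351

0.5351


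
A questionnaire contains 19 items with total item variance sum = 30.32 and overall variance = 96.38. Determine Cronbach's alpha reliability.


alpha = (k/(k-1)) * (1 - sum(si^2)/s_total^2)
= (19/18) * (1 - 30.32/96.38)
alpha = 0.7235

0.7235


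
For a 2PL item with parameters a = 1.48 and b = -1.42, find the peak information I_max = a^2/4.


For 2PL, max info at theta = b = -1.42
I_max = a^2 / 4 = 1.48^2 / 4
= 2.1904 / 4
I_max = 0.5476

0.5476


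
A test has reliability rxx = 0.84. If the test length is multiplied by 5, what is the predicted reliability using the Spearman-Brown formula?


r_new = (n * rxx) / (1 + (n-1) * rxx)
r_new = (5 * 0.84) / (1 + 4 * 0.84)
r_new = 4.2 / 4.36
r_new = 0.9633

0.9633


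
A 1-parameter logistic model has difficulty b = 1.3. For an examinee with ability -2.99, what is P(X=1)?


theta - b = -2.99 - 1.3 = -4.29
exp(-(theta - b)) = exp(4.29) = 72.9665
P = 1 / (1 + 72.9665)
P = 0.0135

0.0135


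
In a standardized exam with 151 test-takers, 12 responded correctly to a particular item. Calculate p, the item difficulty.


Item difficulty p = number correct / total examinees
p = 12 / 151
p = 0.0795

0.0795


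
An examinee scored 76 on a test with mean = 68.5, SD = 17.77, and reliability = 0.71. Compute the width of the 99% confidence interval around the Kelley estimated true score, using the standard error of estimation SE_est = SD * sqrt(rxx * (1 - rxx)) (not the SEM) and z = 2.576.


True score estimate = 0.71*76 + 0.29*68.5 = 73.825
SE_est = SD * sqrt(rxx * (1 - rxx)) = 17.77 * sqrt(0.71 * 0.29) = 17.77 * sqrt(0.2059) = 8.063352
CI = T_est +/- z * SE_est, so width = 2 * z * SE_est = 2 * 2.576 * 8.063352
Width = 41.5424

41.5424


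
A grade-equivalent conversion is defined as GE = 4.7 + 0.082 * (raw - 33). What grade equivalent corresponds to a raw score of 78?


raw - median = 78 - 33 = 45
slope * diff = 0.082 * 45 = 3.69
GE = 4.7 + 3.69
GE = 8.39

8.39


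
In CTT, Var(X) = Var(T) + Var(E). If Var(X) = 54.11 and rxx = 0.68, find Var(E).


var_true = rxx * var_obs = 0.68 * 54.11 = 36.7948
var_error = var_obs - var_true
var_error = 54.11 - 36.7948
var_error = 17.3152

17.3152


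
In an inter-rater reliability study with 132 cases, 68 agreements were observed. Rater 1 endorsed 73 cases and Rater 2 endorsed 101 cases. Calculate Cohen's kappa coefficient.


P_o = 68/132 = 0.515152
P_e = (73*101 + 59*31) / 17424 = 0.528122
kappa = (P_o - P_e) / (1 - P_e)
kappa = (0.515152 - 0.528122) / (1 - 0.528122)
kappa = -0.0275

-0.0275


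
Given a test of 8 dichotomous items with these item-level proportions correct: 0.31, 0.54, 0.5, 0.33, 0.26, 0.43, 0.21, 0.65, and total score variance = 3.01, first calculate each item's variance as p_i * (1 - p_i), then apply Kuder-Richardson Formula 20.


For each item, compute p_i * q_i:
  Item 1: 0.31 * 0.69 = 0.2139
  Item 2: 0.54 * 0.46 = 0.2484
  Item 3: 0.5 * 0.5 = 0.25
  Item 4: 0.33 * 0.67 = 0.2211
  Item 5: 0.26 * 0.74 = 0.1924
  Item 6: 0.43 * 0.57 = 0.2451
  Item 7: 0.21 * 0.79 = 0.1659
  Item 8: 0.65 * 0.35 = 0.2275
Sum(p_i * q_i) = 0.2139 + 0.2484 + 0.25 + 0.2211 + 0.1924 + 0.2451 + 0.1659 + 0.2275 = 1.7643
KR-20 = (k/(k-1)) * (1 - Sum(p_i*q_i) / Var_total)
= (8/7) * (1 - 1.7643/3.01)
= 1.1429 * 0.4139
KR-20 = 0.473

0.473


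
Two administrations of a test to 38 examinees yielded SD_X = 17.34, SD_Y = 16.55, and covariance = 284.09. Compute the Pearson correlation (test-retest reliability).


r = cov(X,Y) / (SD_X * SD_Y)
r = 284.09 / (17.34 * 16.55)
r = 284.09 / 286.977
r = 0.9899

0.9899


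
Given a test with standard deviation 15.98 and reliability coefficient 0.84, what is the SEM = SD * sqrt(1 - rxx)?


SEM = SD * sqrt(1 - rxx)
SEM = 15.98 * sqrt(1 - 0.84)
SEM = 15.98 * sqrt(0.16) = 15.98 * 0.4
SEM = 6.392

6.392


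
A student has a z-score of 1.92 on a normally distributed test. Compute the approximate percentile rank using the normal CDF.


CDF(z) = 0.5 * (1 + erf(z/sqrt(2)))
erf(1.3576) = 0.9451
CDF = 0.9726
Percentile rank = 0.9726 * 100 = 97.26

97.26


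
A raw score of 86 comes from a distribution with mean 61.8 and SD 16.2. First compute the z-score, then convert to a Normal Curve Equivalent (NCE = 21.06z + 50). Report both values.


z = (X - mean) / SD = (86 - 61.8) / 16.2
z = 24.2 / 16.2
z = 1.4938
NCE = NCE = 21.06z + 50
Carry z at full precision (z = 24.2 / 16.2) into the conversion:
NCE = 21.06 * (24.2 / 16.2) + 50 = 509.652 / 16.2 + 50
NCE = 31.46 + 50
NCE = 81.46

81.46


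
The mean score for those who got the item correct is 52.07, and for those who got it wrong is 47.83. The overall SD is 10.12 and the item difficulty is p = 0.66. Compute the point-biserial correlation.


q = 1 - p = 0.34
rpb = ((M1 - M0) / SD) * sqrt(p * q)
rpb = ((52.07 - 47.83) / 10.12) * sqrt(0.66 * 0.34)
rpb = 0.1985

0.1985


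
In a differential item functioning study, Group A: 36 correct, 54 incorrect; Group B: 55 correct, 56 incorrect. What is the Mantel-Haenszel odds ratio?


Odds_A = 36/54 = 0.6667
Odds_B = 55/56 = 0.9821
OR = Odds_A / Odds_B = 0.6667 / 0.9821
Exactly, OR = (36 * 56) / (54 * 55) = 2016 / 2970
OR = 0.6788

0.6788


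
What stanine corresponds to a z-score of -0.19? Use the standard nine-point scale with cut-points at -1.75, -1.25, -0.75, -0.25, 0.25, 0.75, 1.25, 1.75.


Stanine boundaries: [-1.75, -1.25, -0.75, -0.25, 0.25, 0.75, 1.25, 1.75]
z = -0.19
Check each boundary:
  z >= -1.75 -> could be stanine 2
  z >= -1.25 -> could be stanine 3
  z >= -0.75 -> could be stanine 4
  z >= -0.25 -> could be stanine 5
  z < 0.25
  z < 0.75
  z < 1.25
  z < 1.75
Highest qualifying boundary gives stanine = 5

5


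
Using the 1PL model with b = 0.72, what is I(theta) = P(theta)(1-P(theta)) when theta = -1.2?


P = 1/(1+exp(-(-1.2-0.72))) = 0.1279
I = P*(1-P) = 0.1279 * 0.8721
I = 0.1115

0.1115


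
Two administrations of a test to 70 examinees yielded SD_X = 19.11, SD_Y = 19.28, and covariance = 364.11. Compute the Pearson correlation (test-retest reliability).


r = cov(X,Y) / (SD_X * SD_Y)
r = 364.11 / (19.11 * 19.28)
r = 364.11 / 368.4408
r = 0.9882

0.9882


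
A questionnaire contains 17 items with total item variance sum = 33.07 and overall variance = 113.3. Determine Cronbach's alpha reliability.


alpha = (k/(k-1)) * (1 - sum(si^2)/s_total^2)
= (17/16) * (1 - 33.07/113.3)
alpha = 0.7524

0.7524


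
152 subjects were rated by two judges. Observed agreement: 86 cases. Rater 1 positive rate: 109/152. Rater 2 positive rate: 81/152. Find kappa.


P_o = 86/152 = 0.565789
P_e = (109*81 + 43*71) / 23104 = 0.514283
kappa = (P_o - P_e) / (1 - P_e)
kappa = (0.565789 - 0.514283) / (1 - 0.514283)
kappa = 0.106

0.106


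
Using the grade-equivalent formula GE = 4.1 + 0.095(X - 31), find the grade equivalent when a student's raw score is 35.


raw - median = 35 - 31 = 4
slope * diff = 0.095 * 4 = 0.38
GE = 4.1 + 0.38
GE = 4.48

4.48


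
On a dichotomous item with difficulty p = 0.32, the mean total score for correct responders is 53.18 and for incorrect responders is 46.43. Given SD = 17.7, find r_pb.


q = 1 - p = 0.68
rpb = ((M1 - M0) / SD) * sqrt(p * q)
rpb = ((53.18 - 46.43) / 17.7) * sqrt(0.32 * 0.68)
rpb = 0.1779

0.1779


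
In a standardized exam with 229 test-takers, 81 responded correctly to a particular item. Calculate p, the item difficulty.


Item difficulty p = number correct / total examinees
p = 81 / 229
p = 0.3537

0.3537


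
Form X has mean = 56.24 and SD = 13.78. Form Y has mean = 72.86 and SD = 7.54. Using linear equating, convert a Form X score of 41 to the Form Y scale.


slope = SD_Y / SD_X = 7.54 / 13.78 ~ 0.5472
intercept = mean_Y - slope * mean_X = 72.86 - (7.54 / 13.78) * 56.24 ~ 42.0872
Y = slope * X + intercept. To avoid rounding drift from the rounded slope/intercept, evaluate the equivalent form Y = mean_Y + SD_Y * (X - mean_X) / SD_X at full precision:
Y = 72.86 + 7.54 * (41 - 56.24) / 13.78
Y = 72.86 - 7.54 * 15.24 / 13.78
Y = 72.86 - 114.9096 / 13.78
Y = 72.86 - 8.3389
Y = 64.5211

64.5211


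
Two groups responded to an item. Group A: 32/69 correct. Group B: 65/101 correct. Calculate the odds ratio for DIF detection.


Odds_A = 32/37 = 0.8649
Odds_B = 65/36 = 1.8056
OR = Odds_A / Odds_B = 0.8649 / 1.8056
Exactly, OR = (32 * 36) / (37 * 65) = 1152 / 2405
OR = 0.479

0.479


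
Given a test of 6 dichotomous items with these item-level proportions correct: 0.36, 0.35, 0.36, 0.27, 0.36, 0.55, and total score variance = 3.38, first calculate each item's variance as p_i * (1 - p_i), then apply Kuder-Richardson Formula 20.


For each item, compute p_i * q_i:
  Item 1: 0.36 * 0.64 = 0.2304
  Item 2: 0.35 * 0.65 = 0.2275
  Item 3: 0.36 * 0.64 = 0.2304
  Item 4: 0.27 * 0.73 = 0.1971
  Item 5: 0.36 * 0.64 = 0.2304
  Item 6: 0.55 * 0.45 = 0.2475
Sum(p_i * q_i) = 0.2304 + 0.2275 + 0.2304 + 0.1971 + 0.2304 + 0.2475 = 1.3633
KR-20 = (k/(k-1)) * (1 - Sum(p_i*q_i) / Var_total)
= (6/5) * (1 - 1.3633/3.38)
= 1.2 * 0.5967
KR-20 = 0.716

0.716


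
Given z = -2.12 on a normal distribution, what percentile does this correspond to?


CDF(z) = 0.5 * (1 + erf(z/sqrt(2)))
erf(-1.4991) = -0.966
CDF = 0.017
Percentile rank = 0.017 * 100 = 1.7

1.7


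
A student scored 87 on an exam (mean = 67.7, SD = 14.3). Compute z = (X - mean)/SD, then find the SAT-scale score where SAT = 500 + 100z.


z = (X - mean) / SD = (87 - 67.7) / 14.3
z = 19.3 / 14.3
z = 1.3497
SAT-scale = SAT = 500 + 100z
Carry z at full precision (z = 19.3 / 14.3) into the conversion:
SAT-scale = 500 + 100 * (19.3 / 14.3) = 500 + 1930 / 14.3
SAT-scale = 500 + 134.965
SAT-scale = 634.965

634.965


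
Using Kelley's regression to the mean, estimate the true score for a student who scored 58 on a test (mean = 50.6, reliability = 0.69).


T_est = rxx * X + (1 - rxx) * mean
T_est = 0.69 * 58 + 0.31 * 50.6
T_est = 40.02 + 15.686
T_est = 55.706

55.706


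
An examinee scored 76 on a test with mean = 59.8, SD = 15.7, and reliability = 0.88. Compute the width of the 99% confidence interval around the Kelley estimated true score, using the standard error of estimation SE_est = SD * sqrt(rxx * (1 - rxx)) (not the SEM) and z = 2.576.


True score estimate = 0.88*76 + 0.12*59.8 = 74.056
SE_est = SD * sqrt(rxx * (1 - rxx)) = 15.7 * sqrt(0.88 * 0.12) = 15.7 * sqrt(0.1056) = 5.101896
CI = T_est +/- z * SE_est, so width = 2 * z * SE_est = 2 * 2.576 * 5.101896
Width = 26.285

26.285


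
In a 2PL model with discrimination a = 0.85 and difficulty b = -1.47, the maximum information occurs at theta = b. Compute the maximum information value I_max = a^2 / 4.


For 2PL, max info at theta = b = -1.47
I_max = a^2 / 4 = 0.85^2 / 4
= 0.7225 / 4
I_max = 0.1806

0.1806


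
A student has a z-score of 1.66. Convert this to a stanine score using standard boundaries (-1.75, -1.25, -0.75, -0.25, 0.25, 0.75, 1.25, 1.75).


Stanine boundaries: [-1.75, -1.25, -0.75, -0.25, 0.25, 0.75, 1.25, 1.75]
z = 1.66
Check each boundary:
  z >= -1.75 -> could be stanine 2
  z >= -1.25 -> could be stanine 3
  z >= -0.75 -> could be stanine 4
  z >= -0.25 -> could be stanine 5
  z >= 0.25 -> could be stanine 6
  z >= 0.75 -> could be stanine 7
  z >= 1.25 -> could be stanine 8
  z < 1.75
Highest qualifying boundary gives stanine = 8

8


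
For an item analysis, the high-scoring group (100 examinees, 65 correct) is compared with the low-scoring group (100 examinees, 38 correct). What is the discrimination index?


p_upper = 65/100 = 0.65
p_lower = 38/100 = 0.38
D = 0.65 - 0.38 = 0.27

0.27


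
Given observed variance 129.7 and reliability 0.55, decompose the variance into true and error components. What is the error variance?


var_true = rxx * var_obs = 0.55 * 129.7 = 71.335
var_error = var_obs - var_true
var_error = 129.7 - 71.335
var_error = 58.365

58.365


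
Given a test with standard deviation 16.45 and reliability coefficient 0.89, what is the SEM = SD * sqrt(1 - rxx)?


SEM = SD * sqrt(1 - rxx)
SEM = 16.45 * sqrt(1 - 0.89)
SEM = 16.45 * sqrt(0.11) = 16.45 * 0.331662
SEM = 5.4558

5.4558


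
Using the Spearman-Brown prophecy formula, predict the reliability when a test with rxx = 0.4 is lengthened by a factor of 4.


r_new = (n * rxx) / (1 + (n-1) * rxx)
r_new = (4 * 0.4) / (1 + 3 * 0.4)
r_new = 1.6 / 2.2
r_new = 0.7273

0.7273


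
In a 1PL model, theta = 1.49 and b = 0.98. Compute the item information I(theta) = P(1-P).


P = 1/(1+exp(-(1.49-0.98))) = 0.6248
I = P*(1-P) = 0.6248 * 0.3752
I = 0.2344

0.2344


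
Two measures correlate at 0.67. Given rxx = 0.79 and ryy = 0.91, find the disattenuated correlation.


r_corrected = rxy / sqrt(rxx * ryy)
= 0.67 / sqrt(0.79 * 0.91)
= 0.67 / sqrt(0.7189)
= 0.67 / 0.84788
r_corrected = 0.7902

0.7902


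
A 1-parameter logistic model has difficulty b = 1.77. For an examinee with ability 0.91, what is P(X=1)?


theta - b = 0.91 - 1.77 = -0.86
exp(-(theta - b)) = exp(0.86) = 2.3632
P = 1 / (1 + 2.3632)
P = 0.2973

0.2973


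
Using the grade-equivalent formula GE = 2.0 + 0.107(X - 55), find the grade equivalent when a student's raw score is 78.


raw - median = 78 - 55 = 23
slope * diff = 0.107 * 23 = 2.461
GE = 2.0 + 2.461
GE = 4.461

4.461


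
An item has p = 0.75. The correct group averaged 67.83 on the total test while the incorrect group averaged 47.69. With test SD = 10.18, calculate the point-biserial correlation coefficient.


q = 1 - p = 0.25
rpb = ((M1 - M0) / SD) * sqrt(p * q)
rpb = ((67.83 - 47.69) / 10.18) * sqrt(0.75 * 0.25)
rpb = 0.8567

0.8567


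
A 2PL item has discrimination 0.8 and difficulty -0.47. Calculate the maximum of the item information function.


For 2PL, max info at theta = b = -0.47
I_max = a^2 / 4 = 0.8^2 / 4
= 0.64 / 4
I_max = 0.16

0.16


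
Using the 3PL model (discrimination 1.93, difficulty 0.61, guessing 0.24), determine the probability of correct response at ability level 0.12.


logit = 1.93*(0.12 - 0.61) = -0.9457
P* = 1/(1 + exp(--0.9457)) = 0.2798
P = 0.24 + (1 - 0.24) * 0.2798
P = 0.4526

0.4526


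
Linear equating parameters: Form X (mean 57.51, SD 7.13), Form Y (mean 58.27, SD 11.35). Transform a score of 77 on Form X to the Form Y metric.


slope = SD_Y / SD_X = 11.35 / 7.13 ~ 1.5919
intercept = mean_Y - slope * mean_X = 58.27 - (11.35 / 7.13) * 57.51 ~ -33.2782
Y = slope * X + intercept. To avoid rounding drift from the rounded slope/intercept, evaluate the equivalent form Y = mean_Y + SD_Y * (X - mean_X) / SD_X at full precision:
Y = 58.27 + 11.35 * (77 - 57.51) / 7.13
Y = 58.27 + 11.35 * 19.49 / 7.13
Y = 58.27 + 221.2115 / 7.13
Y = 58.27 + 31.0255
Y = 89.2955

89.2955


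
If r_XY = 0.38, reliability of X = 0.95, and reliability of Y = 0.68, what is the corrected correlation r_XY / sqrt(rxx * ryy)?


r_corrected = rxy / sqrt(rxx * ryy)
= 0.38 / sqrt(0.95 * 0.68)
= 0.38 / sqrt(0.646)
= 0.38 / 0.803741
r_corrected = 0.4728

0.4728


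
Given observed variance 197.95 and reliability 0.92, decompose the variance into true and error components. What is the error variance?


var_true = rxx * var_obs = 0.92 * 197.95 = 182.114
var_error = var_obs - var_true
var_error = 197.95 - 182.114
var_error = 15.836

15.836


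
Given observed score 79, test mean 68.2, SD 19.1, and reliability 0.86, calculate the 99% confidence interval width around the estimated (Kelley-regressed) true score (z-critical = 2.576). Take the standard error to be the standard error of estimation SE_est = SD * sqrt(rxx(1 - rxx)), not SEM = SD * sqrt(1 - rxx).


True score estimate = 0.86*79 + 0.14*68.2 = 77.488
SE_est = SD * sqrt(rxx * (1 - rxx)) = 19.1 * sqrt(0.86 * 0.14) = 19.1 * sqrt(0.1204) = 6.627452
CI = T_est +/- z * SE_est, so width = 2 * z * SE_est = 2 * 2.576 * 6.627452
Width = 34.1446

34.1446


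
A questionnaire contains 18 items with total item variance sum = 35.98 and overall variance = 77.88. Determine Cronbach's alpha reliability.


alpha = (k/(k-1)) * (1 - sum(si^2)/s_total^2)
= (18/17) * (1 - 35.98/77.88)
alpha = 0.5697

0.5697


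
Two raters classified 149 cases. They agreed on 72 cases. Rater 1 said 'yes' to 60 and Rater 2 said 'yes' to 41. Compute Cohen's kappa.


P_o = 72/149 = 0.483221
P_e = (60*41 + 89*108) / 22201 = 0.543759
kappa = (P_o - P_e) / (1 - P_e)
kappa = (0.483221 - 0.543759) / (1 - 0.543759)
kappa = -0.1327

-0.1327


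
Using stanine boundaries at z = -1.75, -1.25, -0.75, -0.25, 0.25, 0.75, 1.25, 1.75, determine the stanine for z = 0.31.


Stanine boundaries: [-1.75, -1.25, -0.75, -0.25, 0.25, 0.75, 1.25, 1.75]
z = 0.31
Check each boundary:
  z >= -1.75 -> could be stanine 2
  z >= -1.25 -> could be stanine 3
  z >= -0.75 -> could be stanine 4
  z >= -0.25 -> could be stanine 5
  z >= 0.25 -> could be stanine 6
  z < 0.75
  z < 1.25
  z < 1.75
Highest qualifying boundary gives stanine = 6

6


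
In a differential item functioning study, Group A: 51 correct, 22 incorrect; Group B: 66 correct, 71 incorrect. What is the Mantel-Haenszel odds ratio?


Odds_A = 51/22 = 2.3182
Odds_B = 66/71 = 0.9296
OR = Odds_A / Odds_B = 2.3182 / 0.9296
Exactly, OR = (51 * 71) / (22 * 66) = 3621 / 1452
OR = 2.4938

2.4938


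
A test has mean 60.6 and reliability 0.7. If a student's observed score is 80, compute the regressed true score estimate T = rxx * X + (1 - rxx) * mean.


T_est = rxx * X + (1 - rxx) * mean
T_est = 0.7 * 80 + 0.3 * 60.6
T_est = 56.0 + 18.18
T_est = 74.18

74.18


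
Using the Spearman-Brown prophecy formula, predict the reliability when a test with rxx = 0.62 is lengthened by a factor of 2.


r_new = (n * rxx) / (1 + (n-1) * rxx)
r_new = (2 * 0.62) / (1 + 1 * 0.62)
r_new = 1.24 / 1.62
r_new = 0.7654

0.7654


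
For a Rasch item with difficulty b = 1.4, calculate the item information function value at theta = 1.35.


P = 1/(1+exp(-(1.35-1.4))) = 0.4875
I = P*(1-P) = 0.4875 * 0.5125
I = 0.2498

0.2498


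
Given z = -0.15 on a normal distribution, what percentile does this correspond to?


CDF(z) = 0.5 * (1 + erf(z/sqrt(2)))
erf(-0.1061) = -0.1192
CDF = 0.4404
Percentile rank = 0.4404 * 100 = 44.04

44.04


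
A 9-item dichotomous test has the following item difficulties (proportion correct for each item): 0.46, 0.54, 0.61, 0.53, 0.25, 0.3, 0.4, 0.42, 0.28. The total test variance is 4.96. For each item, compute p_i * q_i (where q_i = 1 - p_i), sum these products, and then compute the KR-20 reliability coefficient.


For each item, compute p_i * q_i:
  Item 1: 0.46 * 0.54 = 0.2484
  Item 2: 0.54 * 0.46 = 0.2484
  Item 3: 0.61 * 0.39 = 0.2379
  Item 4: 0.53 * 0.47 = 0.2491
  Item 5: 0.25 * 0.75 = 0.1875
  Item 6: 0.3 * 0.7 = 0.21
  Item 7: 0.4 * 0.6 = 0.24
  Item 8: 0.42 * 0.58 = 0.2436
  Item 9: 0.28 * 0.72 = 0.2016
Sum(p_i * q_i) = 0.2484 + 0.2484 + 0.2379 + 0.2491 + 0.1875 + 0.21 + 0.24 + 0.2436 + 0.2016 = 2.0665
KR-20 = (k/(k-1)) * (1 - Sum(p_i*q_i) / Var_total)
= (9/8) * (1 - 2.0665/4.96)
= 1.125 * 0.5834
KR-20 = 0.6563

0.6563


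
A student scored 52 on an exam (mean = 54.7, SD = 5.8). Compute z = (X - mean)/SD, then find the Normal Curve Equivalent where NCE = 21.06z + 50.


z = (X - mean) / SD = (52 - 54.7) / 5.8
z = -2.7 / 5.8
z = -0.4655
NCE = NCE = 21.06z + 50
Carry z at full precision (z = -2.7 / 5.8) into the conversion:
NCE = 21.06 * (-2.7 / 5.8) + 50 = -56.862 / 5.8 + 50
NCE = -9.8038 + 50
NCE = 40.1962

40.1962


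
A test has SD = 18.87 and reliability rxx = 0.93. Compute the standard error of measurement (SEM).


SEM = SD * sqrt(1 - rxx)
SEM = 18.87 * sqrt(1 - 0.93)
SEM = 18.87 * sqrt(0.07) = 18.87 * 0.264575
SEM = 4.9925

4.9925


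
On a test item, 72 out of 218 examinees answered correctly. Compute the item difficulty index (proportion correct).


Item difficulty p = number correct / total examinees
p = 72 / 218
p = 0.3303

0.3303


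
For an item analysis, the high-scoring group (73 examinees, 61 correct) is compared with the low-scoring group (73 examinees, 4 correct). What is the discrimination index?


p_upper = 61/73 = 0.8356
p_lower = 4/73 = 0.0548
D = 0.8356 - 0.0548 = 0.7808

0.7808


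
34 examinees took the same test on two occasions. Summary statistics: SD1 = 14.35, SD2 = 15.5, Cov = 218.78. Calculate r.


r = cov(X,Y) / (SD_X * SD_Y)
r = 218.78 / (14.35 * 15.5)
r = 218.78 / 222.425
r = 0.9836

0.9836


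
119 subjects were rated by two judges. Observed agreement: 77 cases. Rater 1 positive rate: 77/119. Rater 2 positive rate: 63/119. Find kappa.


P_o = 77/119 = 0.647059
P_e = (77*63 + 42*56) / 14161 = 0.508651
kappa = (P_o - P_e) / (1 - P_e)
kappa = (0.647059 - 0.508651) / (1 - 0.508651)
kappa = 0.2817

0.2817


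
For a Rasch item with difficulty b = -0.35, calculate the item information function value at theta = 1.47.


P = 1/(1+exp(-(1.47--0.35))) = 0.8606
I = P*(1-P) = 0.8606 * 0.1394
I = 0.12

0.12


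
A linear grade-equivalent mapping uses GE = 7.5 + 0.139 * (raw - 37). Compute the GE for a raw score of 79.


raw - median = 79 - 37 = 42
slope * diff = 0.139 * 42 = 5.838
GE = 7.5 + 5.838
GE = 13.338

13.338


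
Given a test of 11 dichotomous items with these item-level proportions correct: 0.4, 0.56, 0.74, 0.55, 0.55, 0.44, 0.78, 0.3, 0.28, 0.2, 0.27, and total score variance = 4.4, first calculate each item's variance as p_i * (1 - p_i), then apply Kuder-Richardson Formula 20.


For each item, compute p_i * q_i:
  Item 1: 0.4 * 0.6 = 0.24
  Item 2: 0.56 * 0.44 = 0.2464
  Item 3: 0.74 * 0.26 = 0.1924
  Item 4: 0.55 * 0.45 = 0.2475
  Item 5: 0.55 * 0.45 = 0.2475
  Item 6: 0.44 * 0.56 = 0.2464
  Item 7: 0.78 * 0.22 = 0.1716
  Item 8: 0.3 * 0.7 = 0.21
  Item 9: 0.28 * 0.72 = 0.2016
  Item 10: 0.2 * 0.8 = 0.16
  Item 11: 0.27 * 0.73 = 0.1971
Sum(p_i * q_i) = 0.24 + 0.2464 + 0.1924 + 0.2475 + 0.2475 + 0.2464 + 0.1716 + 0.21 + 0.2016 + 0.16 + 0.1971 = 2.3605
KR-20 = (k/(k-1)) * (1 - Sum(p_i*q_i) / Var_total)
= (11/10) * (1 - 2.3605/4.4)
= 1.1 * 0.4635
KR-20 = 0.5099

0.5099
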